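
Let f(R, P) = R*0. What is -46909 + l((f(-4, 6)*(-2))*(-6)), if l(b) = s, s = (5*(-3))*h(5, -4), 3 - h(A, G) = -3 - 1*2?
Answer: -47029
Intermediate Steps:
h(A, G) = 8 (h(A, G) = 3 - (-3 - 1*2) = 3 - (-3 - 2) = 3 - 1*(-5) = 3 + 5 = 8)
f(R, P) = 0
s = -120 (s = (5*(-3))*8 = -15*8 = -120)
l(b) = -120
-46909 + l((f(-4, 6)*(-2))*(-6)) = -46909 - 120 = -47029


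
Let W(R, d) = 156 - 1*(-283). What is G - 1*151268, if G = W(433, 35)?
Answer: -150829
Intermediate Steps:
W(R, d) = 439 (W(R, d) = 156 + 283 = 439)
G = 439
G - 1*151268 = 439 - 1*151268 = 439 - 151268 = -150829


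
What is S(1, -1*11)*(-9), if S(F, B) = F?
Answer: -9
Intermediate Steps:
S(1, -1*11)*(-9) = 1*(-9) = -9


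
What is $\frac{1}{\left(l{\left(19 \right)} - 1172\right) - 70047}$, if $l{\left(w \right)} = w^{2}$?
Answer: $- \frac{1}{70858} \approx -1.4113 \cdot 10^{-5}$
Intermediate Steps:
$\frac{1}{\left(l{\left(19 \right)} - 1172\right) - 70047} = \frac{1}{\left(19^{2} - 1172\right) - 70047} = \frac{1}{\left(361 - 1172\right) - 70047} = \frac{1}{-811 - 70047} = \frac{1}{-70858} = - \frac{1}{70858}$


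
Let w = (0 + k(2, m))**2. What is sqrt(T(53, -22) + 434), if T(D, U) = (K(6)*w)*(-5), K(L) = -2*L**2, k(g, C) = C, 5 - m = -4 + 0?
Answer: sqrt(29594) ≈ 172.03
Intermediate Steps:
m = 9 (m = 5 - (-4 + 0) = 5 - 1*(-4) = 5 + 4 = 9)
w = 81 (w = (0 + 9)**2 = 9**2 = 81)
T(D, U) = 29160 (T(D, U) = (-2*6**2*81)*(-5) = (-2*36*81)*(-5) = -72*81*(-5) = -5832*(-5) = 29160)
sqrt(T(53, -22) + 434) = sqrt(29160 + 434) = sqrt(29594)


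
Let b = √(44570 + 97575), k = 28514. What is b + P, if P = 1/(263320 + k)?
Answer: 1/291834 + √142145 ≈ 377.02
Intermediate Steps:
P = 1/291834 (P = 1/(263320 + 28514) = 1/291834 ≈ 3.4266e-6)
b = √142145 ≈ 377.02
b + P = √142145 + 1/291834 = 1/291834 + √142145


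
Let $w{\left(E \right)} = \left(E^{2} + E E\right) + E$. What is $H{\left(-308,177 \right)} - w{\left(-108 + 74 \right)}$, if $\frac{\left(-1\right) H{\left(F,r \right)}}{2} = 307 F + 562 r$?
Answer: $-12114$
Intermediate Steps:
$H{\left(F,r \right)} = - 1124 r - 614 F$ ($H{\left(F,r \right)} = - 2 \left(307 F + 562 r\right) = - 1124 r - 614 F$)
$w{\left(E \right)} = E + 2 E^{2}$ ($w{\left(E \right)} = \left(E^{2} + E^{2}\right) + E = 2 E^{2} + E = E + 2 E^{2}$)
$H{\left(-308,177 \right)} - w{\left(-108 + 74 \right)} = \left(\left(-1124\right) 177 - -189112\right) - \left(-108 + 74\right) \left(1 + 2 \left(-108 + 74\right)\right) = \left(-198948 + 189112\right) - - 34 \left(1 + 2 \left(-34\right)\right) = -9836 - - 34 \left(1 - 68\right) = -9836 - \left(-34\right) \left(-67\right) = -9836 - 2278 = -12114$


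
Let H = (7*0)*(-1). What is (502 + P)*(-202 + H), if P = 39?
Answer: -109282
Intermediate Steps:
H = 0 (H = 0*(-1) = 0)
(502 + P)*(-202 + H) = (502 + 39)*(-202 + 0) = 541*(-202) = -109282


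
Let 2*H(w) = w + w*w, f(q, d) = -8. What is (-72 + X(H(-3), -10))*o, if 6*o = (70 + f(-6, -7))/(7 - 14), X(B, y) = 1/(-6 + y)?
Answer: 35743/336 ≈ 106.38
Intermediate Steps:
H(w) = w/2 + w²/2 (H(w) = (w + w*w)/2 = (w + w²)/2 = w/2 + w²/2)
o = -31/21 (o = ((70 - 8)/(7 - 14))/6 = (62/(-7))/6 = (62*(-⅐))/6 = (⅙)*(-62/7) = -31/21 ≈ -1.4762)
(-72 + X(H(-3), -10))*o = (-72 + 1/(-6 - 10))*(-31/21) = (-72 + 1/(-16))*(-31/21) = (-72 - 1/16)*(-31/21) = -1153/16*(-31/21) = 35743/336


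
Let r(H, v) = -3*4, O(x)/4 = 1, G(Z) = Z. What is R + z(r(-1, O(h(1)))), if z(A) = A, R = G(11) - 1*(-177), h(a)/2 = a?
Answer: 176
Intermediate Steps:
h(a) = 2*a
O(x) = 4 (O(x) = 4*1 = 4)
r(H, v) = -12
R = 188 (R = 11 - 1*(-177) = 11 + 177 = 188)
R + z(r(-1, O(h(1)))) = 188 - 12 = 176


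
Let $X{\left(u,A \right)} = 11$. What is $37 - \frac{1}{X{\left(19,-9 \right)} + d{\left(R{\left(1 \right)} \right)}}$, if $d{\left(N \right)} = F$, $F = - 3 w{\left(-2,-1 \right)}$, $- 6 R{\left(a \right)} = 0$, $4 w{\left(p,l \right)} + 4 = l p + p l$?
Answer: $\frac{406}{11} \approx 36.909$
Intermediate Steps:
$w{\left(p,l \right)} = -1 + \frac{l p}{2}$ ($w{\left(p,l \right)} = -1 + \frac{l p + p l}{4} = -1 + \frac{l p + l p}{4} = -1 + \frac{2 l p}{4} = -1 + \frac{l p}{2}$)
$R{\left(a \right)} = 0$ ($R{\left(a \right)} = \left(- \frac{1}{6}\right) 0 = 0$)
$F = 0$ ($F = - 3 \left(-1 + \frac{1}{2} \left(-1\right) \left(-2\right)\right) = - 3 \left(-1 + 1\right) = \left(-3\right) 0 = 0$)
$d{\left(N \right)} = 0$
$37 - \frac{1}{X{\left(19,-9 \right)} + d{\left(R{\left(1 \right)} \right)}} = 37 - \frac{1}{11 + 0} = 37 - \frac{1}{11} = \frac{406}{11}$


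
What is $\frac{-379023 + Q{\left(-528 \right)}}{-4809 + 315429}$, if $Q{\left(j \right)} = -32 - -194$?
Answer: $- \frac{126287}{103540} \approx -1.2197$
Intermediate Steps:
$Q{\left(j \right)} = 162$ ($Q{\left(j \right)} = -32 + 194 = 162$)
$\frac{-379023 + Q{\left(-528 \right)}}{-4809 + 315429} = \frac{-379023 + 162}{-4809 + 315429} = - \frac{378861}{310620} = \left(-378861\right) \frac{1}{310620} = - \frac{126287}{103540}$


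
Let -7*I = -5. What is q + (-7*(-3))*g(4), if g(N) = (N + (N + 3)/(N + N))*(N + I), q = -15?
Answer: 3741/8 ≈ 467.63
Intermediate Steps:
I = 5/7 (I = -⅐*(-5) = 5/7 ≈ 0.71429)
g(N) = (5/7 + N)*(N + (3 + N)/(2*N)) (g(N) = (N + (N + 3)/(N + N))*(N + 5/7) = (N + (3 + N)/((2*N)))*(5/7 + N) = (N + (3 + N)*(1/(2*N)))*(5/7 + N) = (N + (3 + N)/(2*N))*(5/7 + N) = (5/7 + N)*(N + (3 + N)/(2*N)))
q + (-7*(-3))*g(4) = -15 + (-7*(-3))*((1/14)*(15 + 4*(26 + 14*4² + 17*4))/4) = -15 + 21*((1/14)*(¼)*(15 + 4*(26 + 14*16 + 68))) = -15 + 21*((1/14)*(¼)*(15 + 4*(26 + 224 + 68))) = -15 + 21*((1/14)*(¼)*(15 + 4*318)) = -15 + 21*((1/14)*(¼)*(15 + 1272)) = -15 + 21*((1/14)*(¼)*1287) = -15 + 21*(1287/56) = -15 + 3861/8 = 3741/8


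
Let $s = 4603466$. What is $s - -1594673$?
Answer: $6198139$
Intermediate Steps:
$s - -1594673 = 4603466 - -1594673 = 4603466 + 1594673 = 6198139$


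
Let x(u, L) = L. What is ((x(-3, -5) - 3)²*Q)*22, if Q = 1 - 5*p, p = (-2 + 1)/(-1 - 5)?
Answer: 704/3 ≈ 234.67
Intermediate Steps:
p = ⅙ (p = -1/(-6) = -1*(-⅙) = ⅙ ≈ 0.16667)
Q = ⅙ (Q = 1 - 5*⅙ = 1 - ⅚ = ⅙ ≈ 0.16667)
((x(-3, -5) - 3)²*Q)*22 = ((-5 - 3)²*(⅙))*22 = ((-8)²*(⅙))*22 = (64*(⅙))*22 = (32/3)*22 = 704/3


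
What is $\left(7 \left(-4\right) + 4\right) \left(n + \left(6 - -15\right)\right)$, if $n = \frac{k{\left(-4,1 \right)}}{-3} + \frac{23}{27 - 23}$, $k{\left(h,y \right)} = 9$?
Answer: $-570$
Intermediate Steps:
$n = \frac{11}{4}$ ($n = \frac{9}{-3} + \frac{23}{27 - 23} = 9 \left(- \frac{1}{3}\right) + \frac{23}{27 - 23} = -3 + \frac{23}{4} = \frac{11}{4} \approx 2.75$)
$\left(7 \left(-4\right) + 4\right) \left(n + \left(6 - -15\right)\right) = \left(7 \left(-4\right) + 4\right) \left(\frac{11}{4} + \left(6 - -15\right)\right) = \left(-28 + 4\right) \left(\frac{11}{4} + \left(6 + 15\right)\right) = - 24 \left(\frac{11}{4} + 21\right) = \left(-24\right) \frac{95}{4} = -570$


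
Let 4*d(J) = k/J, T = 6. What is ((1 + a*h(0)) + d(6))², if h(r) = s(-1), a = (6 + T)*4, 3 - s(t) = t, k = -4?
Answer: 1338649/36 ≈ 37185.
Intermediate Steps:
s(t) = 3 - t
a = 48 (a = (6 + 6)*4 = 12*4 = 48)
h(r) = 4 (h(r) = 3 - 1*(-1) = 3 + 1 = 4)
d(J) = -1/J (d(J) = (-4/J)/4 = -1/J)
((1 + a*h(0)) + d(6))² = ((1 + 48*4) - 1/6)² = ((1 + 192) - 1*⅙)² = (193 - ⅙)² = (1157/6)² = 1338649/36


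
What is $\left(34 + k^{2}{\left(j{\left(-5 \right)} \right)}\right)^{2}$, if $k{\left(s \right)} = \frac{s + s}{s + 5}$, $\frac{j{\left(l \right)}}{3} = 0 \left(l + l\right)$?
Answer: $1156$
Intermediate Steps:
$j{\left(l \right)} = 0$ ($j{\left(l \right)} = 3 \cdot 0 \left(l + l\right) = 3 \cdot 0 \cdot 2 l = 3 \cdot 0 = 0$)
$k{\left(s \right)} = \frac{2 s}{5 + s}$
$\left(34 + k^{2}{\left(j{\left(-5 \right)} \right)}\right)^{2} = \left(34 + \left(2 \cdot 0 \frac{1}{5 + 0}\right)^{2}\right)^{2} = \left(34 + \left(2 \cdot 0 \cdot \frac{1}{5}\right)^{2}\right)^{2} = \left(34 + 0^{2}\right)^{2} = \left(34 + 0\right)^{2} = 34^{2} = 1156$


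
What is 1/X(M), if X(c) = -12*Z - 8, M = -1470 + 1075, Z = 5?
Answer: -1/68 ≈ -0.014706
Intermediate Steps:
M = -395
X(c) = -68 (X(c) = -12*5 - 8 = -60 - 8 = -68)
1/X(M) = 1/(-68) = -1/68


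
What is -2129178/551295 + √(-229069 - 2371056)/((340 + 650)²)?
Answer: -709726/183765 + I*√104005/196020 ≈ -3.8621 + 0.0016452*I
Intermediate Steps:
-2129178/551295 + √(-229069 - 2371056)/((340 + 650)²) = -2129178*1/551295 + √(-2600125)/(990²) = -709726/183765 + (5*I*√104005)/980100 = -709726/183765 + (5*I*√104005)*(1/980100) = -709726/183765 + I*√104005/196020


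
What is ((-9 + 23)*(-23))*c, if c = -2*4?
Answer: 2576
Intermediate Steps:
c = -8
((-9 + 23)*(-23))*c = ((-9 + 23)*(-23))*(-8) = (14*(-23))*(-8) = -322*(-8) = 2576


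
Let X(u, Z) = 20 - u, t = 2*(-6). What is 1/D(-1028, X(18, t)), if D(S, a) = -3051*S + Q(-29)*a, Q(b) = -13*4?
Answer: 1/3136324 ≈ 3.1884e-7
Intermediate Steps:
t = -12
Q(b) = -52
D(S, a) = -3051*S - 52*a
1/D(-1028, X(18, t)) = 1/(-3051*(-1028) - 52*(20 - 1*18)) = 1/(3136428 - 52*(20 - 18)) = 1/(3136428 - 52*2) = 1/(3136428 - 104) = 1/3136324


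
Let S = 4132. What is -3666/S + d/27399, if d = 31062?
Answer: 4650575/18868778 ≈ 0.24647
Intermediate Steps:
-3666/S + d/27399 = -3666/4132 + 31062/27399 = -3666*1/4132 + 31062*(1/27399) = -1833/2066 + 10354/9133 = 4650575/18868778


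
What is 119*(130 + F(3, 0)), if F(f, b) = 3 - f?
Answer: 15470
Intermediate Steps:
119*(130 + F(3, 0)) = 119*(130 + (3 - 1*3)) = 119*(130 + (3 - 3)) = 119*(130 + 0) = 119*130 = 15470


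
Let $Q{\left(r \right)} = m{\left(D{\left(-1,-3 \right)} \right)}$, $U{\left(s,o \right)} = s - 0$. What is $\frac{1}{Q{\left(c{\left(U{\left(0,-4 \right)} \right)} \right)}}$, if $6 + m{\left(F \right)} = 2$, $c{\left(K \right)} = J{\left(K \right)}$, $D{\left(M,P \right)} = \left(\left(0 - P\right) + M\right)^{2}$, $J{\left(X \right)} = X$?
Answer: $- \frac{1}{4} \approx -0.25$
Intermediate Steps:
$U{\left(s,o \right)} = s$ ($U{\left(s,o \right)} = s + 0 = s$)
$D{\left(M,P \right)} = \left(M - P\right)^{2}$ ($D{\left(M,P \right)} = \left(- P + M\right)^{2} = \left(M - P\right)^{2}$)
$c{\left(K \right)} = K$
$m{\left(F \right)} = -4$ ($m{\left(F \right)} = -6 + 2 = -4$)
$Q{\left(r \right)} = -4$
$\frac{1}{Q{\left(c{\left(U{\left(0,-4 \right)} \right)} \right)}} = \frac{1}{-4} = - \frac{1}{4}$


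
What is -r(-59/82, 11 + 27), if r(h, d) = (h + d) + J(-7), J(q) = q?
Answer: -2483/82 ≈ -30.280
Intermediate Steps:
r(h, d) = -7 + d + h (r(h, d) = (h + d) - 7 = (d + h) - 7 = -7 + d + h)
-r(-59/82, 11 + 27) = -(-7 + (11 + 27) - 59/82) = -(-7 + 38 - 59*1/82) = -(-7 + 38 - 59/82) = -1*2483/82 = -2483/82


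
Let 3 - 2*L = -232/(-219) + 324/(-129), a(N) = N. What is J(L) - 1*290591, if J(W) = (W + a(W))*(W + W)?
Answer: -25767819751070/88679889 ≈ -2.9057e+5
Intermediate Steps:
L = 41927/18834 (L = 3/2 - (-232/(-219) + 324/(-129))/2 = 3/2 - (-232*(-1/219) + 324*(-1/129))/2 = 3/2 - (232/219 - 108/43)/2 = 3/2 - 1/2*(-13676/9417) = 3/2 + 6838/9417 = 41927/18834 ≈ 2.2261)
J(W) = 4*W**2 (J(W) = (W + W)*(W + W) = (2*W)*(2*W) = 4*W**2)
J(L) - 1*290591 = 4*(41927/18834)**2 - 1*290591 = 4*(1757873329/354719556) - 290591 = 1757873329/88679889 - 290591 = -25767819751070/88679889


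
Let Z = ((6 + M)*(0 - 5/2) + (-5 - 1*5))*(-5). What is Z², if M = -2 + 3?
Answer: 75625/4 ≈ 18906.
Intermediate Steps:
M = 1
Z = 275/2 (Z = ((6 + 1)*(0 - 5/2) + (-5 - 1*5))*(-5) = (7*(0 - 5*½) + (-5 - 5))*(-5) = (7*(0 - 5/2) - 10)*(-5) = (7*(-5/2) - 10)*(-5) = (-35/2 - 10)*(-5) = -55/2*(-5) = 275/2 ≈ 137.50)
Z² = (275/2)² = 75625/4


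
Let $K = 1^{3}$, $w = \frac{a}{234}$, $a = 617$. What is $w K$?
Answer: $\frac{617}{234} \approx 2.6368$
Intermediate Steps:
$w = \frac{617}{234} \approx 2.6368$
$K = 1$
$w K = \frac{617}{234} \cdot 1 = \frac{617}{234}$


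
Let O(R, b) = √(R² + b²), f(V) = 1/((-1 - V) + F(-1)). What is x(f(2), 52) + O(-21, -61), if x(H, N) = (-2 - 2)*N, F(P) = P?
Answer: -208 + √4162 ≈ -143.49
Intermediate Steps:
f(V) = 1/(-2 - V) (f(V) = 1/((-1 - V) - 1) = 1/(-2 - V))
x(H, N) = -4*N
x(f(2), 52) + O(-21, -61) = -4*52 + √((-21)² + (-61)²) = -208 + √(441 + 3721) = -208 + √4162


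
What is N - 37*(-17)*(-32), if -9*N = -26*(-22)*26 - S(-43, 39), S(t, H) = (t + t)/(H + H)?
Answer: -7644979/351 ≈ -21781.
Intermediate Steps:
S(t, H) = t/H (S(t, H) = (2*t)/((2*H)) = (2*t)*(1/(2*H)) = t/H)
N = -580051/351 (N = -(-26*(-22)*26 - (-43)/39)/9 = -(572*26 - (-43)/39)/9 = -(14872 - 1*(-43/39))/9 = -(14872 + 43/39)/9 = -⅑*580051/39 = -580051/351 ≈ -1652.6)
N - 37*(-17)*(-32) = -580051/351 - 37*(-17)*(-32) = -580051/351 - (-629)*(-32) = -580051/351 - 1*20128 = -580051/351 - 20128 = -7644979/351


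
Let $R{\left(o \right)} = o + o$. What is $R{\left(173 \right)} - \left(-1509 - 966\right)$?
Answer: $2821$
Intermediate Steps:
$R{\left(o \right)} = 2 o$
$R{\left(173 \right)} - \left(-1509 - 966\right) = 2 \cdot 173 - \left(-1509 - 966\right) = 346 - \left(-1509 - 966\right) = 346 - -2475 = 346 + 2475 = 2821$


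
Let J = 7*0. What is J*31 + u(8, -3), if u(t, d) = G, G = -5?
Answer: -5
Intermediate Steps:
J = 0
u(t, d) = -5
J*31 + u(8, -3) = 0*31 - 5 = 0 - 5 = -5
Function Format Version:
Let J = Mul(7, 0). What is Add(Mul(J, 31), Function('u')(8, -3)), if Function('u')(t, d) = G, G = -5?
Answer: -5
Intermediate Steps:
J = 0
Function('u')(t, d) = -5
Add(Mul(J, 31), Function('u')(8, -3)) = Add(Mul(0, 31), -5) = Add(0, -5) = -5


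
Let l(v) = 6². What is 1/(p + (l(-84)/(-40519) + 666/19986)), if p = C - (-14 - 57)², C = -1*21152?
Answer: -134968789/3535233112584 ≈ -3.8178e-5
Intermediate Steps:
l(v) = 36
C = -21152
p = -26193 (p = -21152 - (-14 - 57)² = -21152 - 1*(-71)² = -21152 - 1*5041 = -21152 - 5041 = -26193)
1/(p + (l(-84)/(-40519) + 666/19986)) = 1/(-26193 + (36/(-40519) + 666/19986)) = 1/(-26193 + (36*(-1/40519) + 666*(1/19986))) = 1/(-26193 + (-36/40519 + 111/3331)) = 1/(-26193 + 4377693/134968789) = 1/(-3535233112584/134968789) = -134968789/3535233112584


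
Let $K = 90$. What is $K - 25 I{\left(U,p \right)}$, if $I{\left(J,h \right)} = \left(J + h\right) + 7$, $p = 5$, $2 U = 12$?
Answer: $-360$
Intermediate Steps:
$U = 6$ ($U = \frac{1}{2} \cdot 12 = 6$)
$I{\left(J,h \right)} = 7 + J + h$
$K - 25 I{\left(U,p \right)} = 90 - 25 \left(7 + 6 + 5\right) = 90 - 450 = -360$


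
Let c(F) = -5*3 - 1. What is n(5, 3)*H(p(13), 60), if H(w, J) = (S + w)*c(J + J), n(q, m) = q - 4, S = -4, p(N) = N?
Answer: -144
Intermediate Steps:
c(F) = -16 (c(F) = -15 - 1 = -16)
n(q, m) = -4 + q
H(w, J) = 64 - 16*w (H(w, J) = (-4 + w)*(-16) = 64 - 16*w)
n(5, 3)*H(p(13), 60) = (-4 + 5)*(64 - 16*13) = 1*(64 - 208) = 1*(-144) = -144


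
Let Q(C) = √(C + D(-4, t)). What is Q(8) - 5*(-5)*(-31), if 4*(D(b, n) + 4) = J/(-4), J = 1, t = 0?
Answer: -775 + 3*√7/4 ≈ -773.02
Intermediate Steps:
D(b, n) = -65/16 (D(b, n) = -4 + (1/(-4))/4 = -4 + (1*(-¼))/4 = -4 + (¼)*(-¼) = -4 - 1/16 = -65/16)
Q(C) = √(-65/16 + C) (Q(C) = √(C - 65/16) = √(-65/16 + C))
Q(8) - 5*(-5)*(-31) = √(-65 + 16*8)/4 - 5*(-5)*(-31) = √(-65 + 128)/4 + 25*(-31) = √63/4 - 775 = (3*√7)/4 - 775 = 3*√7/4 - 775 = -775 + 3*√7/4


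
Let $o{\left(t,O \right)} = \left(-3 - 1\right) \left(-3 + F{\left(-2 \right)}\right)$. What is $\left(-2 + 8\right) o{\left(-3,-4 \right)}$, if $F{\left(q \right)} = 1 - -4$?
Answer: $-48$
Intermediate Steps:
$F{\left(q \right)} = 5$ ($F{\left(q \right)} = 1 + 4 = 5$)
$o{\left(t,O \right)} = -8$ ($o{\left(t,O \right)} = \left(-3 - 1\right) \left(-3 + 5\right) = \left(-4\right) 2 = -8$)
$\left(-2 + 8\right) o{\left(-3,-4 \right)} = \left(-2 + 8\right) \left(-8\right) = 6 \left(-8\right) = -48$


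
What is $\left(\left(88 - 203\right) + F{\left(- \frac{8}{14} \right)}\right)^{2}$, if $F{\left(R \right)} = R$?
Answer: $\frac{654481}{49} \approx 13357.0$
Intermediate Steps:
$\left(\left(88 - 203\right) + F{\left(- \frac{8}{14} \right)}\right)^{2} = \left(\left(88 - 203\right) - \frac{8}{14}\right)^{2} = \left(\left(88 - 203\right) - \frac{4}{7}\right)^{2} = \left(-115 - \frac{4}{7}\right)^{2} = \left(- \frac{809}{7}\right)^{2} = \frac{654481}{49}$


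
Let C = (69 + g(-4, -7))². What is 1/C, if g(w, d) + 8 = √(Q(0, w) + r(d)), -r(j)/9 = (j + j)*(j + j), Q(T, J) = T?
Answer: 1957/30085225 - 5124*I/30085225 ≈ 6.5049e-5 - 0.00017032*I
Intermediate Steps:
r(j) = -36*j² (r(j) = -9*(j + j)*(j + j) = -9*2*j*2*j = -36*j²)
g(w, d) = -8 + 6*√(-d²) (g(w, d) = -8 + √(0 - 36*d²) = -8 + √(-36*d²) = -8 + 6*√(-d²))
C = (61 + 42*I)² (C = (69 + (-8 + 6*√(-1*(-7)²)))² = (69 + (-8 + 6*√(-1*49)))² = (69 + (-8 + 6*√(-49)))² = (69 + (-8 + 6*(7*I)))² = (69 + (-8 + 42*I))² = (61 + 42*I)² ≈ 1957.0 + 5124.0*I)
1/C = 1/(1957 + 5124*I) = (1957 - 5124*I)/30085225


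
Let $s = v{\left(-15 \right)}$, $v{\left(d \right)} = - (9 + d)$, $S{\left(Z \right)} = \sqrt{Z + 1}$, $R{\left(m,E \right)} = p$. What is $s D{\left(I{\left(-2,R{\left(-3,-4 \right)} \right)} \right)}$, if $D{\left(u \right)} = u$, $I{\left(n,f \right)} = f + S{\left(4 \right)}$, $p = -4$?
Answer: $-24 + 6 \sqrt{5} \approx -10.584$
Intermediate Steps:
$R{\left(m,E \right)} = -4$
$S{\left(Z \right)} = \sqrt{1 + Z}$
$I{\left(n,f \right)} = f + \sqrt{5}$ ($I{\left(n,f \right)} = f + \sqrt{1 + 4} = f + \sqrt{5}$)
$v{\left(d \right)} = -9 - d$
$s = 6$ ($s = -9 - -15 = -9 + 15 = 6$)
$s D{\left(I{\left(-2,R{\left(-3,-4 \right)} \right)} \right)} = 6 \left(-4 + \sqrt{5}\right) = -24 + 6 \sqrt{5}$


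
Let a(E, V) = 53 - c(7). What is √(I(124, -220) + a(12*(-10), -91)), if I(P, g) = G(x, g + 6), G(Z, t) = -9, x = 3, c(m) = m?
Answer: √37 ≈ 6.0828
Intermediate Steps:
a(E, V) = 46 (a(E, V) = 53 - 1*7 = 53 - 7 = 46)
I(P, g) = -9
√(I(124, -220) + a(12*(-10), -91)) = √(-9 + 46) = √37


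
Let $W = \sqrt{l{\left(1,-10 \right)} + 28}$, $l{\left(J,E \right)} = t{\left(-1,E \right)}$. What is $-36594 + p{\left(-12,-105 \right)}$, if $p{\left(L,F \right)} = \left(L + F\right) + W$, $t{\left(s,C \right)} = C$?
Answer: $-36711 + 3 \sqrt{2} \approx -36707.0$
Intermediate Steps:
$l{\left(J,E \right)} = E$
$W = 3 \sqrt{2}$ ($W = \sqrt{-10 + 28} = \sqrt{18} = 3 \sqrt{2} \approx 4.2426$)
$p{\left(L,F \right)} = F + L + 3 \sqrt{2}$ ($p{\left(L,F \right)} = \left(L + F\right) + 3 \sqrt{2} = \left(F + L\right) + 3 \sqrt{2} = F + L + 3 \sqrt{2}$)
$-36594 + p{\left(-12,-105 \right)} = -36594 - \left(117 - 3 \sqrt{2}\right) = -36711 + 3 \sqrt{2}$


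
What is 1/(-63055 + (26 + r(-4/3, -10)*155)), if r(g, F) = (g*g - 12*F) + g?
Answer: -9/399241 ≈ -2.2543e-5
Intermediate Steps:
r(g, F) = g + g² - 12*F (r(g, F) = (g² - 12*F) + g = g + g² - 12*F)
1/(-63055 + (26 + r(-4/3, -10)*155)) = 1/(-63055 + (26 + (-4/3 + (-4/3)² - 12*(-10))*155)) = 1/(-63055 + (26 + (-4*⅓ + (-4*⅓)² + 120)*155)) = 1/(-63055 + (26 + (-4/3 + (-4/3)² + 120)*155)) = 1/(-63055 + (26 + (-4/3 + 16/9 + 120)*155)) = 1/(-63055 + (26 + (1084/9)*155)) = 1/(-63055 + (26 + 168020/9)) = 1/(-63055 + 168254/9) = 1/(-399241/9) = -9/399241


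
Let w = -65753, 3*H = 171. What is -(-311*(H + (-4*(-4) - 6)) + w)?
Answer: 86590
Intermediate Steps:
H = 57 (H = (1/3)*171 = 57)
-(-311*(H + (-4*(-4) - 6)) + w) = -(-311*(57 + (-4*(-4) - 6)) - 65753) = -(-311*(57 + (16 - 6)) - 65753) = -(-311*(57 + 10) - 65753) = -(-311*67 - 65753) = -(-20837 - 65753) = -1*(-86590) = 86590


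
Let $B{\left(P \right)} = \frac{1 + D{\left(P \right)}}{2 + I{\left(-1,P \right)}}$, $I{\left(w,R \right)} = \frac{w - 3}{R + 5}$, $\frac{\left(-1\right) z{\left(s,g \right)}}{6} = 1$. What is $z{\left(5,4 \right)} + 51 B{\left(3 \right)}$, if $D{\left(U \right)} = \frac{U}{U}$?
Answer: $62$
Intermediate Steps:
$z{\left(s,g \right)} = -6$ ($z{\left(s,g \right)} = \left(-6\right) 1 = -6$)
$D{\left(U \right)} = 1$
$I{\left(w,R \right)} = \frac{-3 + w}{5 + R}$
$B{\left(P \right)} = \frac{2}{2 - \frac{4}{5 + P}}$ ($B{\left(P \right)} = \frac{1 + 1}{2 + \frac{-3 - 1}{5 + P}} = \frac{2}{2 + \frac{1}{5 + P} \left(-4\right)} = \frac{2}{2 - \frac{4}{5 + P}}$)
$z{\left(5,4 \right)} + 51 B{\left(3 \right)} = -6 + 51 \frac{5 + 3}{3 + 3} = -6 + 51 \cdot \frac{1}{6} \cdot 8 = -6 + 51 \cdot \frac{4}{3} = -6 + 68 = 62$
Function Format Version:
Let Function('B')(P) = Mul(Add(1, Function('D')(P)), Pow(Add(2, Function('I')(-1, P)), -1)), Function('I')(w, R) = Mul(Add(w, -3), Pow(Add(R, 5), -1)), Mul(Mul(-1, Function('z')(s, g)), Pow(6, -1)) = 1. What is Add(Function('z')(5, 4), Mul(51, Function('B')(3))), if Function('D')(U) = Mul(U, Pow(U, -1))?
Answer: 62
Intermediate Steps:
Function('z')(s, g) = -6 (Function('z')(s, g) = Mul(-6, 1) = -6)
Function('D')(U) = 1
Function('I')(w, R) = Mul(Pow(Add(5, R), -1), Add(-3, w)) (Function('I')(w, R) = Mul(Add(-3, w), Pow(Add(5, R), -1)) = Mul(Pow(Add(5, R), -1), Add(-3, w)))
Function('B')(P) = Mul(2, Pow(Add(2, Mul(-4, Pow(Add(5, P), -1))), -1)) (Function('B')(P) = Mul(Add(1, 1), Pow(Add(2, Mul(Pow(Add(5, P), -1), Add(-3, -1))), -1)) = Mul(2, Pow(Add(2, Mul(Pow(Add(5, P), -1), -4)), -1)) = Mul(2, Pow(Add(2, Mul(-4, Pow(Add(5, P), -1))), -1)))
Add(Function('z')(5, 4), Mul(51, Function('B')(3))) = Add(-6, Mul(51, Mul(Pow(Add(3, 3), -1), Add(5, 3)))) = Add(-6, Mul(51, Mul(Pow(6, -1), 8))) = Add(-6, Mul(51, Mul(Rational(1, 6), 8))) = Add(-6, Mul(51, Rational(4, 3))) = Add(-6, 68) = 62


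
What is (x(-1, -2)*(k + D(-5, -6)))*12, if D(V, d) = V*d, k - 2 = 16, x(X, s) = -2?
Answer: -1152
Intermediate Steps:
k = 18 (k = 2 + 16 = 18)
(x(-1, -2)*(k + D(-5, -6)))*12 = -2*(18 - 5*(-6))*12 = -2*(18 + 30)*12 = -2*48*12 = -96*12 = -1152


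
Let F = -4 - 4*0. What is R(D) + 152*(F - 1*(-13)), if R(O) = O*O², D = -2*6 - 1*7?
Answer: -5491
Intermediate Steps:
F = -4 (F = -4 + 0 = -4)
D = -19 (D = -12 - 7 = -19)
R(O) = O³
R(D) + 152*(F - 1*(-13)) = (-19)³ + 152*(-4 - 1*(-13)) = -6859 + 152*(-4 + 13) = -6859 + 152*9 = -6859 + 1368 = -5491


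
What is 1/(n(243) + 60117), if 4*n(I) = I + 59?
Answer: 2/120385 ≈ 1.6613e-5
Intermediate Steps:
n(I) = 59/4 + I/4 (n(I) = (I + 59)/4 = (59 + I)/4 = 59/4 + I/4)
1/(n(243) + 60117) = 1/((59/4 + (¼)*243) + 60117) = 1/((59/4 + 243/4) + 60117) = 1/(151/2 + 60117) = 1/(120385/2) = 2/120385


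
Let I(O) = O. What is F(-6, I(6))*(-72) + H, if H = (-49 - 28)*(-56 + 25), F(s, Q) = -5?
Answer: 2747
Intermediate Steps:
H = 2387 (H = -77*(-31) = 2387)
F(-6, I(6))*(-72) + H = -5*(-72) + 2387 = 360 + 2387 = 2747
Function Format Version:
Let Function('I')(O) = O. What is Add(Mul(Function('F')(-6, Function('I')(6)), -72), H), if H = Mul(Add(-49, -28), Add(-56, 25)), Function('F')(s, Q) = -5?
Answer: 2747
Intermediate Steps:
H = 2387 (H = Mul(-77, -31) = 2387)
Add(Mul(Function('F')(-6, Function('I')(6)), -72), H) = Add(Mul(-5, -72), 2387) = Add(360, 2387) = 2747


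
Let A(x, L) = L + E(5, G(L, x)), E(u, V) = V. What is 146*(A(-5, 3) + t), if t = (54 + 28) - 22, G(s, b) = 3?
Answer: 9636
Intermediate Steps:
A(x, L) = 3 + L (A(x, L) = L + 3 = 3 + L)
t = 60 (t = 82 - 22 = 60)
146*(A(-5, 3) + t) = 146*((3 + 3) + 60) = 146*(6 + 60) = 146*66 = 9636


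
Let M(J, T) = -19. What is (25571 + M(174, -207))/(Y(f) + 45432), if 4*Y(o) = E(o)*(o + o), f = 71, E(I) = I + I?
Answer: 25552/50473 ≈ 0.50625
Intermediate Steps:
E(I) = 2*I
Y(o) = o**2 (Y(o) = ((2*o)*(o + o))/4 = ((2*o)*(2*o))/4 = (4*o**2)/4 = o**2)
(25571 + M(174, -207))/(Y(f) + 45432) = (25571 - 19)/(71**2 + 45432) = 25552/(5041 + 45432) = 25552/50473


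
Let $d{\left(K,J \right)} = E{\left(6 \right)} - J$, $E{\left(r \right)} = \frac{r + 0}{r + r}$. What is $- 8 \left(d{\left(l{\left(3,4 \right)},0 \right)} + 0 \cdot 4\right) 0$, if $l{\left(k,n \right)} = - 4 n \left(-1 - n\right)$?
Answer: $0$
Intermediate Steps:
$E{\left(r \right)} = \frac{1}{2}$ ($E{\left(r \right)} = \frac{r}{2 r} = r \frac{1}{2 r} = \frac{1}{2}$)
$l{\left(k,n \right)} = - 4 n \left(-1 - n\right)$
$d{\left(K,J \right)} = \frac{1}{2} - J$
$- 8 \left(d{\left(l{\left(3,4 \right)},0 \right)} + 0 \cdot 4\right) 0 = - 8 \left(\left(\frac{1}{2} - 0\right) + 0 \cdot 4\right) 0 = - 8 \left(\left(\frac{1}{2} + 0\right) + 0\right) 0 = - 8 \left(\frac{1}{2} + 0\right) 0 = \left(-8\right) \frac{1}{2} \cdot 0 = \left(-4\right) 0 = 0$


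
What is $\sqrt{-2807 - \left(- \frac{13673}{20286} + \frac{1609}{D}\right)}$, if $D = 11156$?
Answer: $\frac{i \sqrt{20370970454778403}}{2694174} \approx 52.976 i$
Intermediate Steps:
$\sqrt{-2807 - \left(- \frac{13673}{20286} + \frac{1609}{D}\right)} = \sqrt{-2807 - \left(- \frac{13673}{20286} + \frac{1609}{11156}\right)} = \sqrt{-2807 - - \frac{59947907}{113155308}} = \sqrt{-2807 + \left(\frac{13673}{20286} - \frac{1609}{11156}\right)} = \sqrt{-2807 + \frac{59947907}{113155308}} = \sqrt{- \frac{317567001649}{113155308}} = \frac{i \sqrt{20370970454778403}}{2694174}$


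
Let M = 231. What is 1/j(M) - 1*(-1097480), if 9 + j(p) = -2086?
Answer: 2299220599/2095 ≈ 1.0975e+6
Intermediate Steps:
j(p) = -2095 (j(p) = -9 - 2086 = -2095)
1/j(M) - 1*(-1097480) = 1/(-2095) - 1*(-1097480) = -1/2095 + 1097480 = 2299220599/2095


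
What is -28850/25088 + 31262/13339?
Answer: 199735453/167324416 ≈ 1.1937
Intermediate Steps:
-28850/25088 + 31262/13339 = -28850*1/25088 + 31262*(1/13339) = -14425/12544 + 31262/13339 = 199735453/167324416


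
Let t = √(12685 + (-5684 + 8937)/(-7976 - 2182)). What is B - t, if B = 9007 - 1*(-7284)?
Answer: 16291 - √1308868224366/10158 ≈ 16178.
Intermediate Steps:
B = 16291 (B = 9007 + 7284 = 16291)
t = √1308868224366/10158 (t = √(12685 + 3253/(-10158)) = √(12685 + 3253*(-1/10158)) = √(12685 - 3253/10158) = √(128850977/10158) = √1308868224366/10158 ≈ 112.63)
B - t = 16291 - √1308868224366/10158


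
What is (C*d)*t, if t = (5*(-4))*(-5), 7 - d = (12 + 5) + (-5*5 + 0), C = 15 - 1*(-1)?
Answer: 24000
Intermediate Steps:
C = 16 (C = 15 + 1 = 16)
d = 15 (d = 7 - ((12 + 5) + (-5*5 + 0)) = 7 - (17 + (-25 + 0)) = 7 - (17 - 25) = 7 - 1*(-8) = 7 + 8 = 15)
t = 100 (t = -20*(-5) = 100)
(C*d)*t = (16*15)*100 = 240*100 = 24000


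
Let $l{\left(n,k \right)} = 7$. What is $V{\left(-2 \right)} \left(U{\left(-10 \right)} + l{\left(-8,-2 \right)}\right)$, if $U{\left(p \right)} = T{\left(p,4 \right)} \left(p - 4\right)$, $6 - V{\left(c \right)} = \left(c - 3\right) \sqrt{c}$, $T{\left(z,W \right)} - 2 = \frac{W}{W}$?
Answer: $-210 - 175 i \sqrt{2} \approx -210.0 - 247.49 i$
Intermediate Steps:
$T{\left(z,W \right)} = 3$ ($T{\left(z,W \right)} = 2 + \frac{W}{W} = 2 + 1 = 3$)
$V{\left(c \right)} = 6 - \sqrt{c} \left(-3 + c\right)$ ($V{\left(c \right)} = 6 - \left(c - 3\right) \sqrt{c} = 6 - \left(-3 + c\right) \sqrt{c} = 6 - \sqrt{c} \left(-3 + c\right)$)
$U{\left(p \right)} = -12 + 3 p$ ($U{\left(p \right)} = 3 \left(p - 4\right) = 3 \left(-4 + p\right) = -12 + 3 p$)
$V{\left(-2 \right)} \left(U{\left(-10 \right)} + l{\left(-8,-2 \right)}\right) = \left(6 - \left(-2\right)^{\frac{3}{2}} + 3 \sqrt{-2}\right) \left(\left(-12 + 3 \left(-10\right)\right) + 7\right) = \left(6 - - 2 i \sqrt{2} + 3 i \sqrt{2}\right) \left(\left(-12 - 30\right) + 7\right) = \left(6 + 2 i \sqrt{2} + 3 i \sqrt{2}\right) \left(-42 + 7\right) = \left(6 + 5 i \sqrt{2}\right) \left(-35\right) = -210 - 175 i \sqrt{2}$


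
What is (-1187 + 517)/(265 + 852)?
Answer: -670/1117 ≈ -0.59982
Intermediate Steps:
(-1187 + 517)/(265 + 852) = -670/1117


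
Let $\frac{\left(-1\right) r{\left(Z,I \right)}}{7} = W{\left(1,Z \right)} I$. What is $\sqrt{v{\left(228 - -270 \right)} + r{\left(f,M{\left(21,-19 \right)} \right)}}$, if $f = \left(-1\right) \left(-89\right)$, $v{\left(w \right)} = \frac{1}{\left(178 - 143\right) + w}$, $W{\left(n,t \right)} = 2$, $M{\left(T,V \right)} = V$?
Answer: $\frac{\sqrt{75568207}}{533} \approx 16.31$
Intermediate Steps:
$v{\left(w \right)} = \frac{1}{35 + w}$ ($v{\left(w \right)} = \frac{1}{\left(178 - 143\right) + w} = \frac{1}{35 + w}$)
$f = 89$
$r{\left(Z,I \right)} = - 14 I$ ($r{\left(Z,I \right)} = - 7 \cdot 2 I = - 14 I$)
$\sqrt{v{\left(228 - -270 \right)} + r{\left(f,M{\left(21,-19 \right)} \right)}} = \sqrt{\frac{1}{35 + \left(228 - -270\right)} - -266} = \sqrt{\frac{1}{35 + \left(228 + 270\right)} + 266} = \sqrt{\frac{1}{35 + 498} + 266} = \sqrt{\frac{1}{533} + 266} = \sqrt{\frac{141779}{533}} = \frac{\sqrt{75568207}}{533}$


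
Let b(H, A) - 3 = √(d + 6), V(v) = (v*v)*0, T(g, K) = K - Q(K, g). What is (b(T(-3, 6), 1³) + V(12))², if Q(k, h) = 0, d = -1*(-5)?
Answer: (3 + √11)² ≈ 39.900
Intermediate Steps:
d = 5
T(g, K) = K (T(g, K) = K - 1*0 = K + 0 = K)
V(v) = 0 (V(v) = v²*0 = 0)
b(H, A) = 3 + √11 (b(H, A) = 3 + √(5 + 6) = 3 + √11)
(b(T(-3, 6), 1³) + V(12))² = ((3 + √11) + 0)² = (3 + √11)²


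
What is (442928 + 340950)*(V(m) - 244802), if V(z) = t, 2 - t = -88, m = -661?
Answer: -191824353136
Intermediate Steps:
t = 90 (t = 2 - 1*(-88) = 2 + 88 = 90)
V(z) = 90
(442928 + 340950)*(V(m) - 244802) = (442928 + 340950)*(90 - 244802) = 783878*(-244712) = -191824353136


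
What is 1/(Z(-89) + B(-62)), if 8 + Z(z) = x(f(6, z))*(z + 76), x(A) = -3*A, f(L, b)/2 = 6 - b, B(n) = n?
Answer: 1/7340 ≈ 0.00013624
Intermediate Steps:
f(L, b) = 12 - 2*b (f(L, b) = 2*(6 - b) = 12 - 2*b)
Z(z) = -8 + (-36 + 6*z)*(76 + z) (Z(z) = -8 + (-3*(12 - 2*z))*(z + 76) = -8 + (-36 + 6*z)*(76 + z))
1/(Z(-89) + B(-62)) = 1/((-2744 + 6*(-89)² + 420*(-89)) - 62) = 1/((-2744 + 6*7921 - 37380) - 62) = 1/((-2744 + 47526 - 37380) - 62) = 1/(7402 - 62) = 1/7340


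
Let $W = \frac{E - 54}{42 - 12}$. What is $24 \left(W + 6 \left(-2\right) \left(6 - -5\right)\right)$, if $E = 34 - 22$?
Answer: $- \frac{16008}{5} \approx -3201.6$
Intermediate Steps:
$E = 12$ ($E = 34 - 22 = 12$)
$W = - \frac{7}{5}$ ($W = \frac{12 - 54}{42 - 12} = - \frac{42}{30} = \left(-42\right) \frac{1}{30} = - \frac{7}{5} \approx -1.4$)
$24 \left(W + 6 \left(-2\right) \left(6 - -5\right)\right) = 24 \left(- \frac{7}{5} + 6 \left(-2\right) \left(6 - -5\right)\right) = 24 \left(- \frac{7}{5} - 12 \left(6 + 5\right)\right) = 24 \left(- \frac{7}{5} - 132\right) = 24 \left(- \frac{667}{5}\right) = - \frac{16008}{5}$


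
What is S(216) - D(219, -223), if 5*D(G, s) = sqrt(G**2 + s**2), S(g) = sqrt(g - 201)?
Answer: sqrt(15) - sqrt(97690)/5 ≈ -58.638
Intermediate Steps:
S(g) = sqrt(-201 + g)
D(G, s) = sqrt(G**2 + s**2)/5
S(216) - D(219, -223) = sqrt(-201 + 216) - sqrt(219**2 + (-223)**2)/5 = sqrt(15) - sqrt(47961 + 49729)/5 = sqrt(15) - sqrt(97690)/5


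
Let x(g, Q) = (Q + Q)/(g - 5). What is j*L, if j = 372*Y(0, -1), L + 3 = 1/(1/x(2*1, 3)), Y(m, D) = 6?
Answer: -11160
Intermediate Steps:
x(g, Q) = 2*Q/(-5 + g) (x(g, Q) = (2*Q)/(-5 + g) = 2*Q/(-5 + g))
L = -5 (L = -3 + 1/(1/(2*3/(-5 + 2*1))) = -3 + 1/(1/(2*3/(-5 + 2))) = -3 + 1/(1/(2*3/(-3))) = -3 + 1/(1/(2*3*(-1/3))) = -3 + 1/(1/(-2)) = -3 + 1/(-1/2) = -3 - 2 = -5)
j = 2232 (j = 372*6 = 2232)
j*L = 2232*(-5) = -11160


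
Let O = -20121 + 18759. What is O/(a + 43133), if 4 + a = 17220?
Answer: -1362/60349 ≈ -0.022569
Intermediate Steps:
a = 17216 (a = -4 + 17220 = 17216)
O = -1362
O/(a + 43133) = -1362/(17216 + 43133) = -1362/60349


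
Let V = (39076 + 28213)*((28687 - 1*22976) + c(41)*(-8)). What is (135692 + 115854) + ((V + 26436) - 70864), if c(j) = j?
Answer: 362423805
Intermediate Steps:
V = 362216687 (V = (39076 + 28213)*((28687 - 1*22976) + 41*(-8)) = 67289*((28687 - 22976) - 328) = 67289*(5711 - 328) = 67289*5383 = 362216687)
(135692 + 115854) + ((V + 26436) - 70864) = (135692 + 115854) + ((362216687 + 26436) - 70864) = 251546 + (362243123 - 70864) = 251546 + 362172259 = 362423805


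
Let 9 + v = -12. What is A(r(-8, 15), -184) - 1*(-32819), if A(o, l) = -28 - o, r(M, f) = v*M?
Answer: 32623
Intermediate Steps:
v = -21 (v = -9 - 12 = -21)
r(M, f) = -21*M
A(r(-8, 15), -184) - 1*(-32819) = (-28 - (-21)*(-8)) - 1*(-32819) = (-28 - 1*168) + 32819 = (-28 - 168) + 32819 = -196 + 32819 = 32623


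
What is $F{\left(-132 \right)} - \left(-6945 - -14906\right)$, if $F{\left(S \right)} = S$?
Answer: $-8093$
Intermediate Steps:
$F{\left(-132 \right)} - \left(-6945 - -14906\right) = -132 - \left(-6945 - -14906\right) = -132 - \left(-6945 + 14906\right) = -132 - 7961 = -8093$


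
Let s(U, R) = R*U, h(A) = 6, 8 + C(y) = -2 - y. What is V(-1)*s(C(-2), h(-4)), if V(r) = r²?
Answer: -48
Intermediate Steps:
C(y) = -10 - y (C(y) = -8 + (-2 - y) = -10 - y)
V(-1)*s(C(-2), h(-4)) = (-1)²*(6*(-10 - 1*(-2))) = 1*(6*(-10 + 2)) = 1*(6*(-8)) = 1*(-48) = -48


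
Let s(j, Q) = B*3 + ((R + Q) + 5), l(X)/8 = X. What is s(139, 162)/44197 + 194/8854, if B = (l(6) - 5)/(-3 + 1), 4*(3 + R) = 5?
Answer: 18932517/782640476 ≈ 0.024191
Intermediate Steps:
R = -7/4 (R = -3 + (¼)*5 = -3 + 5/4 = -7/4 ≈ -1.7500)
l(X) = 8*X
B = -43/2 (B = (8*6 - 5)/(-3 + 1) = (48 - 5)/(-2) = 43*(-½) = -43/2 ≈ -21.500)
s(j, Q) = -245/4 + Q (s(j, Q) = -43/2*3 + ((-7/4 + Q) + 5) = -129/2 + (13/4 + Q) = -245/4 + Q)
s(139, 162)/44197 + 194/8854 = (-245/4 + 162)/44197 + 194/8854 = (403/4)*(1/44197) + 194*(1/8854) = 403/176788 + 97/4427 = 18932517/782640476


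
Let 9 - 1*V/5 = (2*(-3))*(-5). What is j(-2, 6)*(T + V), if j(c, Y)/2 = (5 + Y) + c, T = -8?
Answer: -2034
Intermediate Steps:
j(c, Y) = 10 + 2*Y + 2*c (j(c, Y) = 2*((5 + Y) + c) = 2*(5 + Y + c) = 10 + 2*Y + 2*c)
V = -105 (V = 45 - 5*2*(-3)*(-5) = 45 - (-30)*(-5) = 45 - 5*30 = 45 - 150 = -105)
j(-2, 6)*(T + V) = (10 + 2*6 + 2*(-2))*(-8 - 105) = (10 + 12 - 4)*(-113) = 18*(-113) = -2034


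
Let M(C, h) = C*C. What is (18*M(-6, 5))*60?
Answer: 38880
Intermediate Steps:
M(C, h) = C²
(18*M(-6, 5))*60 = (18*(-6)²)*60 = (18*36)*60 = 648*60 = 38880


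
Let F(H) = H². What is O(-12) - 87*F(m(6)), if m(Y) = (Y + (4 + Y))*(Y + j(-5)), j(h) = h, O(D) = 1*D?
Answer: -22284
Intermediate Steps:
O(D) = D
m(Y) = (-5 + Y)*(4 + 2*Y) (m(Y) = (Y + (4 + Y))*(Y - 5) = (4 + 2*Y)*(-5 + Y) = (-5 + Y)*(4 + 2*Y))
O(-12) - 87*F(m(6)) = -12 - 87*(-20 - 6*6 + 2*6²)² = -12 - 87*(-20 - 36 + 2*36)² = -12 - 87*(-20 - 36 + 72)² = -12 - 87*16² = -12 - 87*256 = -12 - 22272 = -22284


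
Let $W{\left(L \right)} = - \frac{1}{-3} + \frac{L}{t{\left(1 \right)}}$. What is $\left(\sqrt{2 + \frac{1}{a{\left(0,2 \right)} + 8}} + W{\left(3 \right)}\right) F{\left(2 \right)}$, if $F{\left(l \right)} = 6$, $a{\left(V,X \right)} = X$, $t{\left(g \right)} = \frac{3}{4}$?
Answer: $26 + \frac{3 \sqrt{210}}{5} \approx 34.695$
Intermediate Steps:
$t{\left(g \right)} = \frac{3}{4}$ ($t{\left(g \right)} = 3 \cdot \frac{1}{4} = \frac{3}{4}$)
$W{\left(L \right)} = \frac{1}{3} + \frac{4 L}{3}$ ($W{\left(L \right)} = - \frac{1}{-3} + \frac{L}{\frac{3}{4}} = \left(-1\right) \left(- \frac{1}{3}\right) + L \frac{4}{3} = \frac{1}{3} + \frac{4 L}{3}$)
$\left(\sqrt{2 + \frac{1}{a{\left(0,2 \right)} + 8}} + W{\left(3 \right)}\right) F{\left(2 \right)} = \left(\sqrt{2 + \frac{1}{2 + 8}} + \left(\frac{1}{3} + \frac{4}{3} \cdot 3\right)\right) 6 = \left(\sqrt{2 + \frac{1}{10}} + \left(\frac{1}{3} + 4\right)\right) 6 = \left(\sqrt{2 + \frac{1}{10}} + \frac{13}{3}\right) 6 = \left(\sqrt{\frac{21}{10}} + \frac{13}{3}\right) 6 = \left(\frac{\sqrt{210}}{10} + \frac{13}{3}\right) 6 = \left(\frac{13}{3} + \frac{\sqrt{210}}{10}\right) 6 = 26 + \frac{3 \sqrt{210}}{5}$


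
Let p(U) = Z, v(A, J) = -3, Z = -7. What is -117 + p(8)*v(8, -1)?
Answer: -96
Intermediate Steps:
p(U) = -7
-117 + p(8)*v(8, -1) = -117 - 7*(-3) = -117 + 21 = -96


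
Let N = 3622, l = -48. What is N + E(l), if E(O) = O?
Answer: 3574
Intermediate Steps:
N + E(l) = 3622 - 48 = 3574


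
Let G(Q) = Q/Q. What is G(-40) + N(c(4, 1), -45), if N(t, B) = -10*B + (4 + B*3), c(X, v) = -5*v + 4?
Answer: 320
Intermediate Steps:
G(Q) = 1
c(X, v) = 4 - 5*v
N(t, B) = 4 - 7*B (N(t, B) = -10*B + (4 + 3*B) = 4 - 7*B)
G(-40) + N(c(4, 1), -45) = 1 + (4 - 7*(-45)) = 1 + (4 + 315) = 1 + 319 = 320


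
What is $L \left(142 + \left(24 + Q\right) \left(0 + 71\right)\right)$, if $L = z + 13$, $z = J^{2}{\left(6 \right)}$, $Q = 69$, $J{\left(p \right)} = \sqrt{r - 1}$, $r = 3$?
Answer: $101175$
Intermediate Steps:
$J{\left(p \right)} = \sqrt{2}$ ($J{\left(p \right)} = \sqrt{3 - 1} = \sqrt{2}$)
$z = 2$ ($z = \left(\sqrt{2}\right)^{2} = 2$)
$L = 15$ ($L = 2 + 13 = 15$)
$L \left(142 + \left(24 + Q\right) \left(0 + 71\right)\right) = 15 \left(142 + \left(24 + 69\right) \left(0 + 71\right)\right) = 15 \left(142 + 93 \cdot 71\right) = 15 \left(142 + 6603\right) = 15 \cdot 6745 = 101175$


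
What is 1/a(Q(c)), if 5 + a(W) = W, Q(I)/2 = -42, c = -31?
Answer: -1/89 ≈ -0.011236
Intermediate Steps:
Q(I) = -84 (Q(I) = 2*(-42) = -84)
a(W) = -5 + W
1/a(Q(c)) = 1/(-5 - 84) = 1/(-89) = -1/89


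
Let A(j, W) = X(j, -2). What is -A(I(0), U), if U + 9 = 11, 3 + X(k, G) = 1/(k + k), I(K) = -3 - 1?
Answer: 25/8 ≈ 3.1250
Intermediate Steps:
I(K) = -4
X(k, G) = -3 + 1/(2*k) (X(k, G) = -3 + 1/(k + k) = -3 + 1/(2*k))
U = 2 (U = -9 + 11 = 2)
A(j, W) = -3 + 1/(2*j)
-A(I(0), U) = -(-3 + (½)/(-4)) = -(-3 + (½)*(-¼)) = -(-3 - ⅛) = -1*(-25/8) = 25/8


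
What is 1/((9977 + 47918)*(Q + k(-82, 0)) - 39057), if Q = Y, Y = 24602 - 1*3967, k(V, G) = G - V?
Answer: 1/1199371658 ≈ 8.3377e-10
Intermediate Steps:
Y = 20635 (Y = 24602 - 3967 = 20635)
Q = 20635
1/((9977 + 47918)*(Q + k(-82, 0)) - 39057) = 1/((9977 + 47918)*(20635 + (0 - 1*(-82))) - 39057) = 1/(57895*(20635 + (0 + 82)) - 39057) = 1/(57895*(20635 + 82) - 39057) = 1/(57895*20717 - 39057) = 1/(1199410715 - 39057) = 1/1199371658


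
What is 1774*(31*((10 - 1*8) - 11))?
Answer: -494946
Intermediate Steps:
1774*(31*((10 - 1*8) - 11)) = 1774*(31*((10 - 8) - 11)) = 1774*(31*(2 - 11)) = 1774*(31*(-9)) = 1774*(-279) = -494946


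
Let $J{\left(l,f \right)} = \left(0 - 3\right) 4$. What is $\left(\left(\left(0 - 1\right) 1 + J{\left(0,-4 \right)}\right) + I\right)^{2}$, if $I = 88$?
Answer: $5625$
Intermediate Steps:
$J{\left(l,f \right)} = -12$ ($J{\left(l,f \right)} = \left(-3\right) 4 = -12$)
$\left(\left(\left(0 - 1\right) 1 + J{\left(0,-4 \right)}\right) + I\right)^{2} = \left(\left(\left(0 - 1\right) 1 - 12\right) + 88\right)^{2} = \left(\left(\left(-1\right) 1 - 12\right) + 88\right)^{2} = \left(\left(-1 - 12\right) + 88\right)^{2} = \left(-13 + 88\right)^{2} = 75^{2} = 5625$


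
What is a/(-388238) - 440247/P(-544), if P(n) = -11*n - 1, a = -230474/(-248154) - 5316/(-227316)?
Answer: -200865110804360738006/2729776507024969947 ≈ -73.583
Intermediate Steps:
a = 2237900602/2350390611 (a = -230474*(-1/248154) - 5316*(-1/227316) = 115237/124077 + 443/18943 = 2237900602/2350390611 ≈ 0.95214)
P(n) = -1 - 11*n
a/(-388238) - 440247/P(-544) = (2237900602/2350390611)/(-388238) - 440247/(-1 - 11*(-544)) = (2237900602/2350390611)*(-1/388238) - 440247/(-1 + 5984) = -1118950301/456255475016709 - 440247/5983 = -200865110804360738006/2729776507024969947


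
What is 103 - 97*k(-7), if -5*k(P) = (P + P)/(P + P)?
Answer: 612/5 ≈ 122.40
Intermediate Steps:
k(P) = -1/5 (k(P) = -(P + P)/(5*(P + P)) = -2*P/(5*(2*P)) = -2*P*1/(2*P)/5 = -1/5*1 = -1/5)
103 - 97*k(-7) = 103 - 97*(-1/5) = 103 + 97/5 = 612/5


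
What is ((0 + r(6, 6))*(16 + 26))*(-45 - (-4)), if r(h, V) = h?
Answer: -10332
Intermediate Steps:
((0 + r(6, 6))*(16 + 26))*(-45 - (-4)) = ((0 + 6)*(16 + 26))*(-45 - (-4)) = (6*42)*(-45 - 4*(-1)) = 252*(-45 + 4) = 252*(-41) = -10332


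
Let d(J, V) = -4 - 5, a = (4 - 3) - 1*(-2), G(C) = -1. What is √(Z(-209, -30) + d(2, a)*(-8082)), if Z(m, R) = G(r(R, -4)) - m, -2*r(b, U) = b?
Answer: √72946 ≈ 270.08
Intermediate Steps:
r(b, U) = -b/2
a = 3 (a = 1 + 2 = 3)
d(J, V) = -9
Z(m, R) = -1 - m
√(Z(-209, -30) + d(2, a)*(-8082)) = √((-1 - 1*(-209)) - 9*(-8082)) = √((-1 + 209) + 72738) = √(208 + 72738) = √72946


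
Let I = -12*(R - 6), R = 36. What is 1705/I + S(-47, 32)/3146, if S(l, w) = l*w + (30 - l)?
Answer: -587765/113256 ≈ -5.1897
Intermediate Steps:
S(l, w) = 30 - l + l*w
I = -360 (I = -12*(36 - 6) = -12*30 = -360)
1705/I + S(-47, 32)/3146 = 1705/(-360) + (30 - 1*(-47) - 47*32)/3146 = 1705*(-1/360) + (30 + 47 - 1504)*(1/3146) = -341/72 - 1427*1/3146 = -341/72 - 1427/3146 = -587765/113256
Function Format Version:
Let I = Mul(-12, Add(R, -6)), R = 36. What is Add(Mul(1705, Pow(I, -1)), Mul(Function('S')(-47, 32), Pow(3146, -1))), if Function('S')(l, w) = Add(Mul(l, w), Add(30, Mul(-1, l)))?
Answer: Rational(-587765, 113256) ≈ -5.1897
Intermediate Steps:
Function('S')(l, w) = Add(30, Mul(-1, l), Mul(l, w))
I = -360 (I = Mul(-12, Add(36, -6)) = Mul(-12, 30) = -360)
Add(Mul(1705, Pow(I, -1)), Mul(Function('S')(-47, 32), Pow(3146, -1))) = Add(Mul(1705, Pow(-360, -1)), Mul(Add(30, Mul(-1, -47), Mul(-47, 32)), Pow(3146, -1))) = Add(Mul(1705, Rational(-1, 360)), Mul(Add(30, 47, -1504), Rational(1, 3146))) = Add(Rational(-341, 72), Mul(-1427, Rational(1, 3146))) = Add(Rational(-341, 72), Rational(-1427, 3146)) = Rational(-587765, 113256)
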